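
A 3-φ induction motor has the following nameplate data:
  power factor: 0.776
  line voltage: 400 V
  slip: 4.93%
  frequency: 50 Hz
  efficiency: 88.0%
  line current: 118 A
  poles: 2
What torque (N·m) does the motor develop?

187 N·m

P_in = √3·V·I·cosφ = 1.732 × 400 × 118 × 0.776 = 63438 W
P_out = η·P_in = 0.88 × 63438 = 55825 W
n_s = 120×50/2 = 3000 rpm; n = 3000×(1−0.0493) = 2852 rpm
ω = 2π×2852/60 = 298.7 rad/s
τ = P_out/ω = 55825/298.7 = 187 N·m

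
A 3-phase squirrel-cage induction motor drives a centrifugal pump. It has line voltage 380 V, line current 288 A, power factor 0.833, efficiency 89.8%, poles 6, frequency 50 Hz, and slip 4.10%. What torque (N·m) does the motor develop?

P_in = √3·V·I·cosφ = 1.732 × 380 × 288 × 0.833 = 157895 W
P_out = η·P_in = 0.898 × 157895 = 141790 W
n_s = 120×50/6 = 1000 rpm; n = 1000×(1−0.041) = 959 rpm
ω = 2π×959/60 = 100.4 rad/s
τ = P_out/ω = 141790/100.4 = 1410 N·m

1410 N·m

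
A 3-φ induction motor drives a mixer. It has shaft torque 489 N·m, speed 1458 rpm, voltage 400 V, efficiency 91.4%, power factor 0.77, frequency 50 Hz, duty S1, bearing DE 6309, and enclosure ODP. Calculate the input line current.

ω = 2π×1458/60 = 152.7 rad/s; P_out = τω = 489 × 152.7 = 74670 W
P_in = P_out / η = 74670 / 0.914 = 81696 W
I_L = P_in / (√3·V_L·cosφ) = 81696 / (1.732 × 400 × 0.77) = 153 A

153 A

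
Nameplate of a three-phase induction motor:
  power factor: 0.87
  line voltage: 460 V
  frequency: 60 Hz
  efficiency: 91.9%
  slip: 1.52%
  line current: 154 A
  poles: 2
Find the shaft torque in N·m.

264 N·m

P_in = √3·V·I·cosφ = 1.732 × 460 × 154 × 0.87 = 106745 W
P_out = η·P_in = 0.919 × 106745 = 98099 W
n_s = 120×60/2 = 3600 rpm; n = 3600×(1−0.0152) = 3545 rpm
ω = 2π×3545/60 = 371.2 rad/s
τ = P_out/ω = 98099/371.2 = 264 N·m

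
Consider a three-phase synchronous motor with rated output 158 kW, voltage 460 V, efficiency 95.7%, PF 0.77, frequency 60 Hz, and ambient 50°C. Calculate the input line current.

P_out = 158 kW = 158000 W
P_in = P_out / η = 158000 / 0.957 = 165099 W
I_L = P_in / (√3·V_L·cosφ) = 165099 / (1.732 × 460 × 0.77) = 269 A

269 A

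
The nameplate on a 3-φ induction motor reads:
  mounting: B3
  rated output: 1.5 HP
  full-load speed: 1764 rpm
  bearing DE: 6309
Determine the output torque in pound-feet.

P_out = 1.5 × 746 = 1119 W
ω = 2π × 1764/60 = 184.7 rad/s
τ = P_out/ω = 1119/184.7 = 6.058 N·m
In lb·ft: 6.058/1.356 = 4.47 lb·ft

4.47 lb·ft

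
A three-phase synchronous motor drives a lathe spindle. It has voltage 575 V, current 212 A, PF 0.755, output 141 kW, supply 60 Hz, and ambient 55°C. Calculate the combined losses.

P_in = √3·V·I·cosφ = 1.732×575×212×0.755 = 159404 W
P_out = 141000 W
Losses = P_in − P_out = 159404 − 141000 = 18404 W

18400 W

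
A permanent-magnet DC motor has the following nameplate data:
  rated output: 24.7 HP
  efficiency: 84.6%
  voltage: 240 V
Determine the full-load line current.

P_out = 24.7 × 746 = 18426 W
P_in = P_out / η = 18426 / 0.846 = 21780 W
I = P_in / V = 21780 / 240 = 90.8 A

90.8 A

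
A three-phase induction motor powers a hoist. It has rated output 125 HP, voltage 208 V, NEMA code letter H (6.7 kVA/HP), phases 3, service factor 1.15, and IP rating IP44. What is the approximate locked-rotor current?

2320 A

S_LR = 6.7 × 125 = 837.5 kVA
I_LR = S_LR/(√3·V_L) = 837500/(1.732×208) = 2320 A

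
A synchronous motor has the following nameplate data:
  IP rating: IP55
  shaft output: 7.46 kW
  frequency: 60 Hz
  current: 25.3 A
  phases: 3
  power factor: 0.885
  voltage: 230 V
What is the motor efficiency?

P_out = 7.46 kW = 7460 W
P_in = √3·V_L·I_L·cosφ = 1.732 × 230 × 25.3 × 0.885 = 8919 W
η = P_out / P_in = 7460 / 8919 = 0.836 = 83.6%

83.6 %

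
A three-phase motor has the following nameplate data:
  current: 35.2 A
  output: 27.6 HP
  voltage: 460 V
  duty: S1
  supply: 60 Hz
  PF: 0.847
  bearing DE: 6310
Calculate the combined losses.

P_in = √3·V·I·cosφ = 1.732×460×35.2×0.847 = 23754 W
P_out = 27.6×746 = 20590 W
Losses = P_in − P_out = 23754 − 20590 = 3164 W

3160 W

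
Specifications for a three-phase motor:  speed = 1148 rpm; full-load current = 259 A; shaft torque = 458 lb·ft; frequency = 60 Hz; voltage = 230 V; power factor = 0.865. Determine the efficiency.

83.6 %

τ = 458 lb·ft × 1.356 = 621 N·m
ω = 2π × 1148/60 = 120.2 rad/s; P_out = τω = 621 × 120.2 = 74644 W
P_in = √3·V_L·I_L·cosφ = 1.732 × 230 × 259 × 0.865 = 89247 W
η = P_out / P_in = 74644 / 89247 = 0.836 = 83.6%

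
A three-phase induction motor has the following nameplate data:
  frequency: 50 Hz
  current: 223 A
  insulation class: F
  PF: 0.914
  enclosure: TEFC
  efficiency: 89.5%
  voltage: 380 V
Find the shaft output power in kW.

P_in = √3·V·I·cosφ = 1.732 × 380 × 223 × 0.914 = 134147 W
P_out = η·P_in = 0.895 × 134147 = 120062 W

120 kW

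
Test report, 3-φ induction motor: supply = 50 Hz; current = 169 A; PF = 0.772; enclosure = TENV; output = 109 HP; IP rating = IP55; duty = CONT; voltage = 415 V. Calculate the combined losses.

P_in = √3·V·I·cosφ = 1.732×415×169×0.772 = 93778 W
P_out = 109×746 = 81314 W
Losses = P_in − P_out = 93778 − 81314 = 12464 W

12500 W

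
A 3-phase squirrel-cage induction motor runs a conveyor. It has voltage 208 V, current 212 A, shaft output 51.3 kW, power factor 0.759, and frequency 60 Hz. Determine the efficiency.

P_out = 51.3 kW = 51300 W
P_in = √3·V_L·I_L·cosφ = 1.732 × 208 × 212 × 0.759 = 57968 W
η = P_out / P_in = 51300 / 57968 = 0.885 = 88.5%

88.5 %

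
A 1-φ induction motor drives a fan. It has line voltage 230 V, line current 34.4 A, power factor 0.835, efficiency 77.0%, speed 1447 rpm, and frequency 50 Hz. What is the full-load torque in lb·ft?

24.8 lb·ft

P_in = V·I·cosφ = 230 × 34.4 × 0.835 = 6607 W
P_out = η·P_in = 0.77 × 6607 = 5087 W
n = 1447 rpm
ω = 2π×1447/60 = 151.5 rad/s
τ = P_out/ω = 5087/151.5 = 33.58 N·m
In lb·ft: 33.58/1.356 = 24.8 lb·ft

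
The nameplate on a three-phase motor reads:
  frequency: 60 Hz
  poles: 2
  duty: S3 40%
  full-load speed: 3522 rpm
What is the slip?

2.17 %

n_s = 120f/p = 120×60/2 = 3600 rpm
s = (n_s − n)/n_s = (3600 − 3522)/3600 = 0.0217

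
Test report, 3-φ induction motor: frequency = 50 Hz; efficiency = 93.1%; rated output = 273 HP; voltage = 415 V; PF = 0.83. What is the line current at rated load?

P_out = 273 × 746 = 203658 W
P_in = P_out / η = 203658 / 0.931 = 218752 W
I_L = P_in / (√3·V_L·cosφ) = 218752 / (1.732 × 415 × 0.83) = 367 A

367 A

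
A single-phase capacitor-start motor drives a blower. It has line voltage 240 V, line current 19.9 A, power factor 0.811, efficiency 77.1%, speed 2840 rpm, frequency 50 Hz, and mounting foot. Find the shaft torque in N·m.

P_in = V·I·cosφ = 240 × 19.9 × 0.811 = 3873 W
P_out = η·P_in = 0.771 × 3873 = 2986 W
n = 2840 rpm
ω = 2π×2840/60 = 297.4 rad/s
τ = P_out/ω = 2986/297.4 = 10 N·m

10 N·m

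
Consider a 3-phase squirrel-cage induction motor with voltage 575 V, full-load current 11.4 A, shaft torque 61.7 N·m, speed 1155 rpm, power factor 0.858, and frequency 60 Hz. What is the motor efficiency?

ω = 2π × 1155/60 = 121 rad/s; P_out = τω = 61.7 × 121 = 7466 W
P_in = √3·V_L·I_L·cosφ = 1.732 × 575 × 11.4 × 0.858 = 9741 W
η = P_out / P_in = 7466 / 9741 = 0.766 = 76.6%

76.6 %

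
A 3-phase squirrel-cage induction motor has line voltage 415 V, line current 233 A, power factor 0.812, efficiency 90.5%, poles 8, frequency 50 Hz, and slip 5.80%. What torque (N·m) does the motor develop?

P_in = √3·V·I·cosφ = 1.732 × 415 × 233 × 0.812 = 135990 W
P_out = η·P_in = 0.905 × 135990 = 123071 W
n_s = 120×50/8 = 750 rpm; n = 750×(1−0.058) = 707 rpm
ω = 2π×707/60 = 74.04 rad/s
τ = P_out/ω = 123071/74.04 = 1660 N·m

1660 N·m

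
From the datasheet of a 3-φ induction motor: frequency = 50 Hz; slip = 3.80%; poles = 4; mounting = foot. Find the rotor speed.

1443 rpm

n_s = 120f/p = 120×50/4 = 1500 rpm
n = n_s(1 − s) = 1500 × (1 − 0.038) = 1443 rpm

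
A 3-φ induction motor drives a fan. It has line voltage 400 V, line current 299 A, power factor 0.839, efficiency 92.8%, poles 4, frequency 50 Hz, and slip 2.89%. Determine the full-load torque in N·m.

1060 N·m

P_in = √3·V·I·cosφ = 1.732 × 400 × 299 × 0.839 = 173797 W
P_out = η·P_in = 0.928 × 173797 = 161284 W
n_s = 120×50/4 = 1500 rpm; n = 1500×(1−0.0289) = 1457 rpm
ω = 2π×1457/60 = 152.6 rad/s
τ = P_out/ω = 161284/152.6 = 1060 N·m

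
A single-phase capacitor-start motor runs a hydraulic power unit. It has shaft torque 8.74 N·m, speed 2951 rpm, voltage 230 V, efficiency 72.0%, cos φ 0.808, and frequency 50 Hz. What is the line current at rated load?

ω = 2π×2951/60 = 309 rad/s; P_out = τω = 8.74 × 309 = 2701 W
P_in = P_out / η = 2701 / 0.720 = 3751 W
I = P_in / (V·cosφ) = 3751 / (230 × 0.808) = 20.2 A

20.2 A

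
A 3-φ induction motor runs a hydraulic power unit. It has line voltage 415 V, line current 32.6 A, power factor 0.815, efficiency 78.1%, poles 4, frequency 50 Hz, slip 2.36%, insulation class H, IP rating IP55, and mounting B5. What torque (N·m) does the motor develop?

P_in = √3·V·I·cosφ = 1.732 × 415 × 32.6 × 0.815 = 19097 W
P_out = η·P_in = 0.781 × 19097 = 14915 W
n_s = 120×50/4 = 1500 rpm; n = 1500×(1−0.0236) = 1465 rpm
ω = 2π×1465/60 = 153.4 rad/s
τ = P_out/ω = 14915/153.4 = 97.2 N·m

97.2 N·m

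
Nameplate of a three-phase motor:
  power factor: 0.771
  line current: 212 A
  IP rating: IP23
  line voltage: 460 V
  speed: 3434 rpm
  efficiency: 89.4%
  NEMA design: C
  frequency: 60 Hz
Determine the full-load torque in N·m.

324 N·m

P_in = √3·V·I·cosφ = 1.732 × 460 × 212 × 0.771 = 130225 W
P_out = η·P_in = 0.894 × 130225 = 116421 W
n = 3434 rpm
ω = 2π×3434/60 = 359.6 rad/s
τ = P_out/ω = 116421/359.6 = 324 N·m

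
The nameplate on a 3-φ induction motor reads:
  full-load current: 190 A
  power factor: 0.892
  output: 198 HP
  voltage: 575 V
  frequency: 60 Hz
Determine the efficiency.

87.5 %

P_out = 198 × 746 = 147708 W
P_in = √3·V_L·I_L·cosφ = 1.732 × 575 × 190 × 0.892 = 168785 W
η = P_out / P_in = 147708 / 168785 = 0.875 = 87.5%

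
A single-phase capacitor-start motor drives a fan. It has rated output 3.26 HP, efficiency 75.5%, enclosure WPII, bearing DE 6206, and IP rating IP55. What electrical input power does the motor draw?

3.22 kW

P_out = 3.26 × 746 = 2432 W
P_in = P_out/η = 2432/0.755 = 3221 W = 3.22 kW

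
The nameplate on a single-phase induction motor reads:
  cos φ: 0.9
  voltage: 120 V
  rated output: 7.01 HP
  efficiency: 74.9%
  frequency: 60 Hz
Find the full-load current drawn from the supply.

P_out = 7.01 × 746 = 5229 W
P_in = P_out / η = 5229 / 0.749 = 6981 W
I = P_in / (V·cosφ) = 6981 / (120 × 0.9) = 64.6 A

64.6 A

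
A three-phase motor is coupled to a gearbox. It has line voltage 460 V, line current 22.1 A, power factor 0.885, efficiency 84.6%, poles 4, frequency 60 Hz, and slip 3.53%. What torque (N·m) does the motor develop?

P_in = √3·V·I·cosφ = 1.732 × 460 × 22.1 × 0.885 = 15583 W
P_out = η·P_in = 0.846 × 15583 = 13183 W
n_s = 120×60/4 = 1800 rpm; n = 1800×(1−0.0353) = 1736 rpm
ω = 2π×1736/60 = 181.8 rad/s
τ = P_out/ω = 13183/181.8 = 72.5 N·m

72.5 N·m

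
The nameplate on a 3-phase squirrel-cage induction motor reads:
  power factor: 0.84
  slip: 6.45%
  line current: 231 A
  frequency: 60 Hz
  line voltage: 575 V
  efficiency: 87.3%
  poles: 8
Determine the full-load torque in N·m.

P_in = √3·V·I·cosφ = 1.732 × 575 × 231 × 0.84 = 193244 W
P_out = η·P_in = 0.873 × 193244 = 168702 W
n_s = 120×60/8 = 900 rpm; n = 900×(1−0.0645) = 842 rpm
ω = 2π×842/60 = 88.17 rad/s
τ = P_out/ω = 168702/88.17 = 1910 N·m

1910 N·m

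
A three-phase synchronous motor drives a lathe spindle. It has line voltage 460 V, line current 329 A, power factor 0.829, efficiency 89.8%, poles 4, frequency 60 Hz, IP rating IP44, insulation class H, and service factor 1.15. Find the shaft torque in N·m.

1040 N·m

P_in = √3·V·I·cosφ = 1.732 × 460 × 329 × 0.829 = 217298 W
P_out = η·P_in = 0.898 × 217298 = 195134 W
n = n_s = 120×60/4 = 1800 rpm (synchronous)
ω = 2π×1800/60 = 188.5 rad/s
τ = P_out/ω = 195134/188.5 = 1040 N·m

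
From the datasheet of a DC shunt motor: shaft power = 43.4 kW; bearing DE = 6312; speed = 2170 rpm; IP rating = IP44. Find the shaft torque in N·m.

191 N·m

ω = 2π × 2170/60 = 227.2 rad/s
τ = P/ω = 43400/227.2 = 191 N·m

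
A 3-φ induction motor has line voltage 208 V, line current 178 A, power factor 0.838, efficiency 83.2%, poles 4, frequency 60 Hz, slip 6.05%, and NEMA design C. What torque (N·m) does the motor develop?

P_in = √3·V·I·cosφ = 1.732 × 208 × 178 × 0.838 = 53737 W
P_out = η·P_in = 0.832 × 53737 = 44709 W
n_s = 120×60/4 = 1800 rpm; n = 1800×(1−0.0605) = 1691 rpm
ω = 2π×1691/60 = 177.1 rad/s
τ = P_out/ω = 44709/177.1 = 252 N·m

252 N·m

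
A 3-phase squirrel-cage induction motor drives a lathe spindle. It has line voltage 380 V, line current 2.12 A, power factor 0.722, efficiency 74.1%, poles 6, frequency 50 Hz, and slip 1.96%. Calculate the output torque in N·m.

P_in = √3·V·I·cosφ = 1.732 × 380 × 2.12 × 0.722 = 1007 W
P_out = η·P_in = 0.741 × 1007 = 746 W
n_s = 120×50/6 = 1000 rpm; n = 1000×(1−0.0196) = 980 rpm
ω = 2π×980/60 = 102.6 rad/s
τ = P_out/ω = 746/102.6 = 7.27 N·m

7.27 N·m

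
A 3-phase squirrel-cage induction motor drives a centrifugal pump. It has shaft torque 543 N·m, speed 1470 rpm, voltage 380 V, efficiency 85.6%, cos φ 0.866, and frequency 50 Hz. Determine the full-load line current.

ω = 2π×1470/60 = 153.9 rad/s; P_out = τω = 543 × 153.9 = 83568 W
P_in = P_out / η = 83568 / 0.856 = 97626 W
I_L = P_in / (√3·V_L·cosφ) = 97626 / (1.732 × 380 × 0.866) = 171 A

171 A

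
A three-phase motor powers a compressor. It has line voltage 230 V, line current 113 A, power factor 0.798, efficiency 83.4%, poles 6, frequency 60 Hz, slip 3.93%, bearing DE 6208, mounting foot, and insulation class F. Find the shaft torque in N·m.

P_in = √3·V·I·cosφ = 1.732 × 230 × 113 × 0.798 = 35922 W
P_out = η·P_in = 0.834 × 35922 = 29959 W
n_s = 120×60/6 = 1200 rpm; n = 1200×(1−0.0393) = 1153 rpm
ω = 2π×1153/60 = 120.7 rad/s
τ = P_out/ω = 29959/120.7 = 248 N·m

248 N·m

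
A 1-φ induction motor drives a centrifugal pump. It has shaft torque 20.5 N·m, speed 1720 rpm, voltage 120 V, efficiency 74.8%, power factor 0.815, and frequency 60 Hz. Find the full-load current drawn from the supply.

ω = 2π×1720/60 = 180.1 rad/s; P_out = τω = 20.5 × 180.1 = 3692 W
P_in = P_out / η = 3692 / 0.748 = 4936 W
I = P_in / (V·cosφ) = 4936 / (120 × 0.815) = 50.5 A

50.5 A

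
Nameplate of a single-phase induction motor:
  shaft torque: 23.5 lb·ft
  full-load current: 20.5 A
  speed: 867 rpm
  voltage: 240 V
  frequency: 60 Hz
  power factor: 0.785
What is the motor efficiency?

τ = 23.5 lb·ft × 1.356 = 31.87 N·m
ω = 2π × 867/60 = 90.79 rad/s; P_out = τω = 31.87 × 90.79 = 2893 W
P_in = V·I·cosφ = 240 × 20.5 × 0.785 = 3862 W
η = P_out / P_in = 2893 / 3862 = 0.749 = 74.9%

74.9 %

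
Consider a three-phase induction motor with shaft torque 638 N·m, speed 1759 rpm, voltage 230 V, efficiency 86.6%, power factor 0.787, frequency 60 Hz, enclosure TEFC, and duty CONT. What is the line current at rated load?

433 A

ω = 2π×1759/60 = 184.2 rad/s; P_out = τω = 638 × 184.2 = 117520 W
P_in = P_out / η = 117520 / 0.866 = 135704 W
I_L = P_in / (√3·V_L·cosφ) = 135704 / (1.732 × 230 × 0.787) = 433 A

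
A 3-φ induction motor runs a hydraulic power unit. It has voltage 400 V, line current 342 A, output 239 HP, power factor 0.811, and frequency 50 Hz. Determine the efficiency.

P_out = 239 × 746 = 178294 W
P_in = √3·V_L·I_L·cosφ = 1.732 × 400 × 342 × 0.811 = 192156 W
η = P_out / P_in = 178294 / 192156 = 0.928 = 92.8%

92.8 %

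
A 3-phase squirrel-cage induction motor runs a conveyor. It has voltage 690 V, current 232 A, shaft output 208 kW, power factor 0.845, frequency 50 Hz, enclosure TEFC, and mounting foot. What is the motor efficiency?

88.8 %

P_out = 208 kW = 208000 W
P_in = √3·V_L·I_L·cosφ = 1.732 × 690 × 232 × 0.845 = 234283 W
η = P_out / P_in = 208000 / 234283 = 0.888 = 88.8%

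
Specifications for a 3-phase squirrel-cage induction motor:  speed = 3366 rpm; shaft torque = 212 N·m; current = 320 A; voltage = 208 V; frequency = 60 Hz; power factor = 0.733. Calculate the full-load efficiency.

ω = 2π × 3366/60 = 352.5 rad/s; P_out = τω = 212 × 352.5 = 74730 W
P_in = √3·V_L·I_L·cosφ = 1.732 × 208 × 320 × 0.733 = 84502 W
η = P_out / P_in = 74730 / 84502 = 0.884 = 88.4%

88.4 %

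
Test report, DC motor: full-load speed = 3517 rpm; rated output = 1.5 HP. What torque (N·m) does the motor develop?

3.04 N·m

P_out = 1.5 × 746 = 1119 W
ω = 2π × 3517/60 = 368.3 rad/s
τ = P_out/ω = 1119/368.3 = 3.04 N·m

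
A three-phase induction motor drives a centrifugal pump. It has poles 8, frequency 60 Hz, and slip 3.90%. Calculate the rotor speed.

865 rpm

n_s = 120f/p = 120×60/8 = 900 rpm
n = n_s(1 − s) = 900 × (1 − 0.039) = 865 rpm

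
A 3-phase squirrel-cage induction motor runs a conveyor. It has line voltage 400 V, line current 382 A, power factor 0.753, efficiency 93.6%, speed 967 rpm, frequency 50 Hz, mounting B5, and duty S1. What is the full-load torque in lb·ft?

1360 lb·ft

P_in = √3·V·I·cosφ = 1.732 × 400 × 382 × 0.753 = 199281 W
P_out = η·P_in = 0.936 × 199281 = 186527 W
n = 967 rpm
ω = 2π×967/60 = 101.3 rad/s
τ = P_out/ω = 186527/101.3 = 1841 N·m
In lb·ft: 1841/1.356 = 1360 lb·ft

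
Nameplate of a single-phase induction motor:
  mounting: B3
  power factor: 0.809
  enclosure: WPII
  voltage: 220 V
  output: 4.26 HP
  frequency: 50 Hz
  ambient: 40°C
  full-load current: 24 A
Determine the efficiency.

P_out = 4.26 × 746 = 3178 W
P_in = V·I·cosφ = 220 × 24 × 0.809 = 4272 W
η = P_out / P_in = 3178 / 4272 = 0.744 = 74.4%

74.4 %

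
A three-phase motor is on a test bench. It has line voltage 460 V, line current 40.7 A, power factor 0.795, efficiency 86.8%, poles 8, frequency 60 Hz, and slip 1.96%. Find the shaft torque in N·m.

P_in = √3·V·I·cosφ = 1.732 × 460 × 40.7 × 0.795 = 25779 W
P_out = η·P_in = 0.868 × 25779 = 22376 W
n_s = 120×60/8 = 900 rpm; n = 900×(1−0.0196) = 882 rpm
ω = 2π×882/60 = 92.36 rad/s
τ = P_out/ω = 22376/92.36 = 242 N·m

242 N·m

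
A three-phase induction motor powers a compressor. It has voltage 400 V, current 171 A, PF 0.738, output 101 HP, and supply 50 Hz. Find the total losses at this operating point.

12.1 kW

P_in = √3·V·I·cosφ = 1.732×400×171×0.738 = 87430 W
P_out = 101×746 = 75346 W
Losses = P_in − P_out = 87430 − 75346 = 12084 W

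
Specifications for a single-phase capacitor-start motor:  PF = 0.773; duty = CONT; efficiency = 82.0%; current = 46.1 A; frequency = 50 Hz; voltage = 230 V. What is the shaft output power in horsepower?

P_in = V·I·cosφ = 230 × 46.1 × 0.773 = 8196 W
P_out = η·P_in = 0.82 × 8196 = 6721 W
= 6721/746 = 9.01 HP

9.01 HP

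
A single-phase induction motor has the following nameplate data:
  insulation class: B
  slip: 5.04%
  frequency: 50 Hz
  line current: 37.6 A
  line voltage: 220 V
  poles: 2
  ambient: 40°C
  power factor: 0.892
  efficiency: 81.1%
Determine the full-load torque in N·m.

P_in = V·I·cosφ = 220 × 37.6 × 0.892 = 7379 W
P_out = η·P_in = 0.811 × 7379 = 5984 W
n_s = 120×50/2 = 3000 rpm; n = 3000×(1−0.0504) = 2849 rpm
ω = 2π×2849/60 = 298.3 rad/s
τ = P_out/ω = 5984/298.3 = 20.1 N·m

20.1 N·m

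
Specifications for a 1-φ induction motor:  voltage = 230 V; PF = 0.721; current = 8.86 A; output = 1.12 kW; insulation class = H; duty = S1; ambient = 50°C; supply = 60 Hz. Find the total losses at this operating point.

P_in = V·I·cosφ = 230×8.86×0.721 = 1469 W
P_out = 1120 W
Losses = P_in − P_out = 1469 − 1120 = 349 W

349 W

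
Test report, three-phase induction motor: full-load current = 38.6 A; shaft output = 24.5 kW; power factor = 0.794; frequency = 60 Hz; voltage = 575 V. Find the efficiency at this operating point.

P_out = 24.5 kW = 24500 W
P_in = √3·V_L·I_L·cosφ = 1.732 × 575 × 38.6 × 0.794 = 30523 W
η = P_out / P_in = 24500 / 30523 = 0.803 = 80.3%

80.3 %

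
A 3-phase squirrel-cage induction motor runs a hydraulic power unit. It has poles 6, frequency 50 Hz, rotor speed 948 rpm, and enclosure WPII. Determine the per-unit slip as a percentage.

5.2 %

n_s = 120f/p = 120×50/6 = 1000 rpm
s = (n_s − n)/n_s = (1000 − 948)/1000 = 0.0520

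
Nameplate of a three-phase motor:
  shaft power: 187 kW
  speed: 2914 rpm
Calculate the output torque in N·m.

613 N·m

ω = 2π × 2914/60 = 305.2 rad/s
τ = P/ω = 187000/305.2 = 613 N·m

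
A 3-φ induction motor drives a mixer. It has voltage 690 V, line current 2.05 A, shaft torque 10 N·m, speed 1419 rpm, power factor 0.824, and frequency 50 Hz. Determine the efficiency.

ω = 2π × 1419/60 = 148.6 rad/s; P_out = τω = 10 × 148.6 = 1486 W
P_in = √3·V_L·I_L·cosφ = 1.732 × 690 × 2.05 × 0.824 = 2019 W
η = P_out / P_in = 1486 / 2019 = 0.736 = 73.6%

73.6 %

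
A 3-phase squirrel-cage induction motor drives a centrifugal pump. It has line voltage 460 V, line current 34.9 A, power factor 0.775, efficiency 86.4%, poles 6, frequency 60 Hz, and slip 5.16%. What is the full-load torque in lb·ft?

P_in = √3·V·I·cosφ = 1.732 × 460 × 34.9 × 0.775 = 21549 W
P_out = η·P_in = 0.864 × 21549 = 18618 W
n_s = 120×60/6 = 1200 rpm; n = 1200×(1−0.0516) = 1138 rpm
ω = 2π×1138/60 = 119.2 rad/s
τ = P_out/ω = 18618/119.2 = 156.2 N·m
In lb·ft: 156.2/1.356 = 115 lb·ft

115 lb·ft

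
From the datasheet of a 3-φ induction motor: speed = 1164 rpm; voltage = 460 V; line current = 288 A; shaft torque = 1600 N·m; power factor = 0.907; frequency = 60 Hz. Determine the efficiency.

93.7 %

ω = 2π × 1164/60 = 121.9 rad/s; P_out = τω = 1600 × 121.9 = 195040 W
P_in = √3·V_L·I_L·cosφ = 1.732 × 460 × 288 × 0.907 = 208116 W
η = P_out / P_in = 195040 / 208116 = 0.937 = 93.7%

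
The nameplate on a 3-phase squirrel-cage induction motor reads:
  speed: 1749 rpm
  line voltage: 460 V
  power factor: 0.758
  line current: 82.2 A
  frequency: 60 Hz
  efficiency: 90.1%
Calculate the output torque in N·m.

244 N·m

P_in = √3·V·I·cosφ = 1.732 × 460 × 82.2 × 0.758 = 49642 W
P_out = η·P_in = 0.901 × 49642 = 44727 W
n = 1749 rpm
ω = 2π×1749/60 = 183.2 rad/s
τ = P_out/ω = 44727/183.2 = 244 N·m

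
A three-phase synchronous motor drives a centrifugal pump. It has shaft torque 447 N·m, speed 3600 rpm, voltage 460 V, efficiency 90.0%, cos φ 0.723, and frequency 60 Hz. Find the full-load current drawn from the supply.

325 A

ω = 2π×3600/60 = 377 rad/s; P_out = τω = 447 × 377 = 168519 W
P_in = P_out / η = 168519 / 0.900 = 187243 W
I_L = P_in / (√3·V_L·cosφ) = 187243 / (1.732 × 460 × 0.723) = 325 A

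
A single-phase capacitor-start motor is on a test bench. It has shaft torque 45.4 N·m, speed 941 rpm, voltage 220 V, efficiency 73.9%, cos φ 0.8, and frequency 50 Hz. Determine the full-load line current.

ω = 2π×941/60 = 98.54 rad/s; P_out = τω = 45.4 × 98.54 = 4474 W
P_in = P_out / η = 4474 / 0.739 = 6054 W
I = P_in / (V·cosφ) = 6054 / (220 × 0.8) = 34.4 A

34.4 A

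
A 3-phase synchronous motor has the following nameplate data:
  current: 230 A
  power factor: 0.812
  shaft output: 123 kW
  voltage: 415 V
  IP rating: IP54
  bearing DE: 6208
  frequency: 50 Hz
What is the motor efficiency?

91.6 %

P_out = 123 kW = 123000 W
P_in = √3·V_L·I_L·cosφ = 1.732 × 415 × 230 × 0.812 = 134239 W
η = P_out / P_in = 123000 / 134239 = 0.916 = 91.6%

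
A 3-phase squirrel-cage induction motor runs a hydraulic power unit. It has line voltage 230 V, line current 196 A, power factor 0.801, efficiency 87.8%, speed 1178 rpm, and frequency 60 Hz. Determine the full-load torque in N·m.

445 N·m

P_in = √3·V·I·cosφ = 1.732 × 230 × 196 × 0.801 = 62541 W
P_out = η·P_in = 0.878 × 62541 = 54911 W
n = 1178 rpm
ω = 2π×1178/60 = 123.4 rad/s
τ = P_out/ω = 54911/123.4 = 445 N·m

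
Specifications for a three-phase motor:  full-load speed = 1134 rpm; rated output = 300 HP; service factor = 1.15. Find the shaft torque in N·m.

1880 N·m

P_out = 300 × 746 = 223800 W
ω = 2π × 1134/60 = 118.8 rad/s
τ = P_out/ω = 223800/118.8 = 1880 N·m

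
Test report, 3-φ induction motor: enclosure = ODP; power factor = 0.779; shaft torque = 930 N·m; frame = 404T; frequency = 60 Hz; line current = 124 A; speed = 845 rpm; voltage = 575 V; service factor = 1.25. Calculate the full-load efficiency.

ω = 2π × 845/60 = 88.49 rad/s; P_out = τω = 930 × 88.49 = 82296 W
P_in = √3·V_L·I_L·cosφ = 1.732 × 575 × 124 × 0.779 = 96200 W
η = P_out / P_in = 82296 / 96200 = 0.855 = 85.5%

85.5 %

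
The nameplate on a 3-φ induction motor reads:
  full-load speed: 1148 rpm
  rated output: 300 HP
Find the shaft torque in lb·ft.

1370 lb·ft

P_out = 300 × 746 = 223800 W
ω = 2π × 1148/60 = 120.2 rad/s
τ = P_out/ω = 223800/120.2 = 1862 N·m
In lb·ft: 1862/1.356 = 1370 lb·ft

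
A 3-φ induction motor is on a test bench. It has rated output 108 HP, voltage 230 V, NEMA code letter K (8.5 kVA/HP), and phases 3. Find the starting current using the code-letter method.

S_LR = 8.5 × 108 = 918 kVA
I_LR = S_LR/(√3·V_L) = 918000/(1.732×230) = 2300 A

2300 A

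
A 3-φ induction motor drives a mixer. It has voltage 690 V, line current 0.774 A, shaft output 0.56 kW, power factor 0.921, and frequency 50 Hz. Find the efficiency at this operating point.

P_out = 0.56 kW = 560 W
P_in = √3·V_L·I_L·cosφ = 1.732 × 690 × 0.774 × 0.921 = 852 W
η = P_out / P_in = 560 / 852 = 0.657 = 65.7%

65.7 %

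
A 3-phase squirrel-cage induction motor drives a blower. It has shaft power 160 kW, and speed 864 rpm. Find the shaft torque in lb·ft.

ω = 2π × 864/60 = 90.48 rad/s
τ = P/ω = 160000/90.48 = 1768 N·m
In lb·ft: 1768/1.356 = 1300 lb·ft

1300 lb·ft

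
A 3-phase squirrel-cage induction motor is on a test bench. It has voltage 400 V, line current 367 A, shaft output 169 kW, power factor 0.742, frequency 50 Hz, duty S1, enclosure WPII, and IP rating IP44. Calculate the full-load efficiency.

P_out = 169 kW = 169000 W
P_in = √3·V_L·I_L·cosφ = 1.732 × 400 × 367 × 0.742 = 188659 W
η = P_out / P_in = 169000 / 188659 = 0.896 = 89.6%

89.6 %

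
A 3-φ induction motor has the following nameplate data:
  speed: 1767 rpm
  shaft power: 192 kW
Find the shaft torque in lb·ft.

ω = 2π × 1767/60 = 185 rad/s
τ = P/ω = 192000/185 = 1038 N·m
In lb·ft: 1038/1.356 = 765 lb·ft

765 lb·ft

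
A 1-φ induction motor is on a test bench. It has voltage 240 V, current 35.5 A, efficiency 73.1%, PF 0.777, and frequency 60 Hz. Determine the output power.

4.84 kW

P_in = V·I·cosφ = 240 × 35.5 × 0.777 = 6620 W
P_out = η·P_in = 0.731 × 6620 = 4839 W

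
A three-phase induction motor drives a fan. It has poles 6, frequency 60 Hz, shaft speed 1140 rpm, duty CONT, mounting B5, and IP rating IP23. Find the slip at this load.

n_s = 120f/p = 120×60/6 = 1200 rpm
s = (n_s − n)/n_s = (1200 − 1140)/1200 = 0.0500

5.0 %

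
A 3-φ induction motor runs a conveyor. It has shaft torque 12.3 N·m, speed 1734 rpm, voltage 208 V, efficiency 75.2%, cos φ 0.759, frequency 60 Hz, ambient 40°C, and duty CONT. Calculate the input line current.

ω = 2π×1734/60 = 181.6 rad/s; P_out = τω = 12.3 × 181.6 = 2234 W
P_in = P_out / η = 2234 / 0.752 = 2971 W
I_L = P_in / (√3·V_L·cosφ) = 2971 / (1.732 × 208 × 0.759) = 10.9 A

10.9 A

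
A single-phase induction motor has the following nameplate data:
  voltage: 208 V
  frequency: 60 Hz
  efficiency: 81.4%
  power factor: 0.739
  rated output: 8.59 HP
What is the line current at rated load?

51.2 A

P_out = 8.59 × 746 = 6408 W
P_in = P_out / η = 6408 / 0.814 = 7872 W
I = P_in / (V·cosφ) = 7872 / (208 × 0.739) = 51.2 A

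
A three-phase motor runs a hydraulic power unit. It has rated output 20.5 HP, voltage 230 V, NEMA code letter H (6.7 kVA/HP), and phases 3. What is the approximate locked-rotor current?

S_LR = 6.7 × 20.5 = 137.35 kVA
I_LR = S_LR/(√3·V_L) = 137350/(1.732×230) = 345 A

345 A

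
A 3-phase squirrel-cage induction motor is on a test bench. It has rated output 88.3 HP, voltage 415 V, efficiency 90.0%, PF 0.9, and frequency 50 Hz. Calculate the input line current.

P_out = 88.3 × 746 = 65872 W
P_in = P_out / η = 65872 / 0.900 = 73191 W
I_L = P_in / (√3·V_L·cosφ) = 73191 / (1.732 × 415 × 0.9) = 113 A

113 A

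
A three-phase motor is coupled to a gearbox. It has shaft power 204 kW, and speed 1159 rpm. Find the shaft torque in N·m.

1680 N·m

ω = 2π × 1159/60 = 121.4 rad/s
τ = P/ω = 204000/121.4 = 1680 N·m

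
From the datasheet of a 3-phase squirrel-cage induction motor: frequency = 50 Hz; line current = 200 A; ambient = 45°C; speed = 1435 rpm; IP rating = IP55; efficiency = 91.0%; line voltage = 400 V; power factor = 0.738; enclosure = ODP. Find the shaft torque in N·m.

619 N·m

P_in = √3·V·I·cosφ = 1.732 × 400 × 200 × 0.738 = 102257 W
P_out = η·P_in = 0.91 × 102257 = 93054 W
n = 1435 rpm
ω = 2π×1435/60 = 150.3 rad/s
τ = P_out/ω = 93054/150.3 = 619 N·m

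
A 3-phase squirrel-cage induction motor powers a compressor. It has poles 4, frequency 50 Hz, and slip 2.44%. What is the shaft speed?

1463 rpm

n_s = 120f/p = 120×50/4 = 1500 rpm
n = n_s(1 − s) = 1500 × (1 − 0.0244) = 1463 rpm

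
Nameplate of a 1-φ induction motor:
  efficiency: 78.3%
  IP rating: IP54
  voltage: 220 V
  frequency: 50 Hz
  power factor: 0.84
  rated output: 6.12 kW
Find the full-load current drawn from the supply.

P_out = 6.12 kW = 6120 W
P_in = P_out / η = 6120 / 0.783 = 7816 W
I = P_in / (V·cosφ) = 7816 / (220 × 0.84) = 42.3 A

42.3 A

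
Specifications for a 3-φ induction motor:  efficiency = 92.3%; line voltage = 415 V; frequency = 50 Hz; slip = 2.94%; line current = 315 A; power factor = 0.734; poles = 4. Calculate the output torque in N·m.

P_in = √3·V·I·cosφ = 1.732 × 415 × 315 × 0.734 = 166189 W
P_out = η·P_in = 0.923 × 166189 = 153392 W
n_s = 120×50/4 = 1500 rpm; n = 1500×(1−0.0294) = 1456 rpm
ω = 2π×1456/60 = 152.5 rad/s
τ = P_out/ω = 153392/152.5 = 1010 N·m

1010 N·m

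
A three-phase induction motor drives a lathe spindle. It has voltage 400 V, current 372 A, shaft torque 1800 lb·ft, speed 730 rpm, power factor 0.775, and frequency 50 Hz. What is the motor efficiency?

93.4 %

τ = 1800 lb·ft × 1.356 = 2441 N·m
ω = 2π × 730/60 = 76.45 rad/s; P_out = τω = 2441 × 76.45 = 186614 W
P_in = √3·V_L·I_L·cosφ = 1.732 × 400 × 372 × 0.775 = 199734 W
η = P_out / P_in = 186614 / 199734 = 0.934 = 93.4%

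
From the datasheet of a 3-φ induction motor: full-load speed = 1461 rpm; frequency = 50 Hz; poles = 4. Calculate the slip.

2.6 %

n_s = 120f/p = 120×50/4 = 1500 rpm
s = (n_s − n)/n_s = (1500 − 1461)/1500 = 0.0260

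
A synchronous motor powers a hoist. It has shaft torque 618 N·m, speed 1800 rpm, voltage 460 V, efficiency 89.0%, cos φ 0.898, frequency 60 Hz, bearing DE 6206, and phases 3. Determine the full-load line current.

ω = 2π×1800/60 = 188.5 rad/s; P_out = τω = 618 × 188.5 = 116493 W
P_in = P_out / η = 116493 / 0.890 = 130891 W
I_L = P_in / (√3·V_L·cosφ) = 130891 / (1.732 × 460 × 0.898) = 183 A

183 A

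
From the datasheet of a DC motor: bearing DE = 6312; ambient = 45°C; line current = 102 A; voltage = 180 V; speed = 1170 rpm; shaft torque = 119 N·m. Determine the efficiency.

ω = 2π × 1170/60 = 122.5 rad/s; P_out = τω = 119 × 122.5 = 14578 W
P_in = V·I = 180 × 102 = 18360 W
η = P_out / P_in = 14578 / 18360 = 0.794 = 79.4%

79.4 %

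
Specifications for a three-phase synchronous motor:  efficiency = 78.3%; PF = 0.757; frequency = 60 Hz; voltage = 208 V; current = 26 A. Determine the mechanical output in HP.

P_in = √3·V·I·cosφ = 1.732 × 208 × 26 × 0.757 = 7091 W
P_out = η·P_in = 0.783 × 7091 = 5552 W
= 5552/746 = 7.44 HP

7.44 HP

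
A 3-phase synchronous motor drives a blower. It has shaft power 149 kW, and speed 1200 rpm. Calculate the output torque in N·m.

ω = 2π × 1200/60 = 125.7 rad/s
τ = P/ω = 149000/125.7 = 1190 N·m

1190 N·m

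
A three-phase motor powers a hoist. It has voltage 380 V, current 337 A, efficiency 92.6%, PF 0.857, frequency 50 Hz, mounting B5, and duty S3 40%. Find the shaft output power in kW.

176 kW

P_in = √3·V·I·cosφ = 1.732 × 380 × 337 × 0.857 = 190083 W
P_out = η·P_in = 0.926 × 190083 = 176017 W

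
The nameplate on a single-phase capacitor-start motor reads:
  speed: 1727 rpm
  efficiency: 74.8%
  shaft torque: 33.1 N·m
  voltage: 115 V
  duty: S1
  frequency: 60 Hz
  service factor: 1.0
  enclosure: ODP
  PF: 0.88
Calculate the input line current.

79.1 A

ω = 2π×1727/60 = 180.9 rad/s; P_out = τω = 33.1 × 180.9 = 5988 W
P_in = P_out / η = 5988 / 0.748 = 8005 W
I = P_in / (V·cosφ) = 8005 / (115 × 0.88) = 79.1 A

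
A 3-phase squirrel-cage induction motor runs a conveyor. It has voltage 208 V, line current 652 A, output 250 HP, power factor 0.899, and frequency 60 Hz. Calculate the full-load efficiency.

88.3 %

P_out = 250 × 746 = 186500 W
P_in = √3·V_L·I_L·cosφ = 1.732 × 208 × 652 × 0.899 = 211163 W
η = P_out / P_in = 186500 / 211163 = 0.883 = 88.3%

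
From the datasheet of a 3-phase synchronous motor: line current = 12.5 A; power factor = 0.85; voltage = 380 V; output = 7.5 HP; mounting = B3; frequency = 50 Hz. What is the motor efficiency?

80.0 %

P_out = 7.5 × 746 = 5595 W
P_in = √3·V_L·I_L·cosφ = 1.732 × 380 × 12.5 × 0.85 = 6993 W
η = P_out / P_in = 5595 / 6993 = 0.800 = 80.0%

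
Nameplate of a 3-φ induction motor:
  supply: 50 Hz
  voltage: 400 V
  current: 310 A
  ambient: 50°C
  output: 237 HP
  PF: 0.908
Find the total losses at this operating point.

18200 W

P_in = √3·V·I·cosφ = 1.732×400×310×0.908 = 195009 W
P_out = 237×746 = 176802 W
Losses = P_in − P_out = 195009 − 176802 = 18207 W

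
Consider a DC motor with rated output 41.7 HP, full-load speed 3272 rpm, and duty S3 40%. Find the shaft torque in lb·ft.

P_out = 41.7 × 746 = 31108 W
ω = 2π × 3272/60 = 342.6 rad/s
τ = P_out/ω = 31108/342.6 = 90.8 N·m
In lb·ft: 90.8/1.356 = 67 lb·ft

67 lb·ft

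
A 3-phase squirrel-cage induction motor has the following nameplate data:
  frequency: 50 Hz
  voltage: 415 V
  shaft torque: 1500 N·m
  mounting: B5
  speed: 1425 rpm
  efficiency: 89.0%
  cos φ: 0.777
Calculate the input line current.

450 A

ω = 2π×1425/60 = 149.2 rad/s; P_out = τω = 1500 × 149.2 = 223800 W
P_in = P_out / η = 223800 / 0.890 = 251461 W
I_L = P_in / (√3·V_L·cosφ) = 251461 / (1.732 × 415 × 0.777) = 450 A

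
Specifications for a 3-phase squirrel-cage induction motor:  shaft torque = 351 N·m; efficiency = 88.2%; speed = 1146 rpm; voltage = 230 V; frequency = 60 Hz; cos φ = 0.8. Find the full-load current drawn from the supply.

150 A

ω = 2π×1146/60 = 120 rad/s; P_out = τω = 351 × 120 = 42120 W
P_in = P_out / η = 42120 / 0.882 = 47755 W
I_L = P_in / (√3·V_L·cosφ) = 47755 / (1.732 × 230 × 0.8) = 150 A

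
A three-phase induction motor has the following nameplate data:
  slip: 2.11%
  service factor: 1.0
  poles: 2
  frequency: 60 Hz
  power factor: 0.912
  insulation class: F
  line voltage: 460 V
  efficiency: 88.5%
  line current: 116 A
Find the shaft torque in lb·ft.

P_in = √3·V·I·cosφ = 1.732 × 460 × 116 × 0.912 = 84287 W
P_out = η·P_in = 0.885 × 84287 = 74594 W
n_s = 120×60/2 = 3600 rpm; n = 3600×(1−0.0211) = 3524 rpm
ω = 2π×3524/60 = 369 rad/s
τ = P_out/ω = 74594/369 = 202.2 N·m
In lb·ft: 202.2/1.356 = 149 lb·ft

149 lb·ft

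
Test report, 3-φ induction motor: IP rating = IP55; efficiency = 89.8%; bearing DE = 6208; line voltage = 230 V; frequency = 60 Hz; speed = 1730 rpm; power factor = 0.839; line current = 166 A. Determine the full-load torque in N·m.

275 N·m

P_in = √3·V·I·cosφ = 1.732 × 230 × 166 × 0.839 = 55481 W
P_out = η·P_in = 0.898 × 55481 = 49822 W
n = 1730 rpm
ω = 2π×1730/60 = 181.2 rad/s
τ = P_out/ω = 49822/181.2 = 275 N·m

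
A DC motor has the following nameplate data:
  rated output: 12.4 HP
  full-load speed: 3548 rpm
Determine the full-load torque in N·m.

P_out = 12.4 × 746 = 9250 W
ω = 2π × 3548/60 = 371.5 rad/s
τ = P_out/ω = 9250/371.5 = 24.9 N·m

24.9 N·m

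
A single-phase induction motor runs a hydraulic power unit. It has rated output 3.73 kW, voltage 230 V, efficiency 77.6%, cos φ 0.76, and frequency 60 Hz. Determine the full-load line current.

P_out = 3.73 kW = 3730 W
P_in = P_out / η = 3730 / 0.776 = 4807 W
I = P_in / (V·cosφ) = 4807 / (230 × 0.76) = 27.5 A

27.5 A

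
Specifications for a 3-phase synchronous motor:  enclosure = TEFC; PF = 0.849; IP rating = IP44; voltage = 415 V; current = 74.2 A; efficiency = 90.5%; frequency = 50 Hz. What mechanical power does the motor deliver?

41 kW

P_in = √3·V·I·cosφ = 1.732 × 415 × 74.2 × 0.849 = 45280 W
P_out = η·P_in = 0.905 × 45280 = 40978 W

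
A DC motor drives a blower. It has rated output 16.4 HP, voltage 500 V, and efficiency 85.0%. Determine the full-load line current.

28.8 A

P_out = 16.4 × 746 = 12234 W
P_in = P_out / η = 12234 / 0.850 = 14393 W
I = P_in / V = 14393 / 500 = 28.8 A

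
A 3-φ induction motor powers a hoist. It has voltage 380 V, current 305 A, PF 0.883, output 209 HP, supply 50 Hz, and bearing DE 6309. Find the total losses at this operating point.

21300 W

P_in = √3·V·I·cosφ = 1.732×380×305×0.883 = 177252 W
P_out = 209×746 = 155914 W
Losses = P_in − P_out = 177252 − 155914 = 21338 W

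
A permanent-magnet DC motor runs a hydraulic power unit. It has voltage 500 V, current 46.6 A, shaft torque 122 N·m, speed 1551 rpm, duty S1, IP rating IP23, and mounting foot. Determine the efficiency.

ω = 2π × 1551/60 = 162.4 rad/s; P_out = τω = 122 × 162.4 = 19813 W
P_in = V·I = 500 × 46.6 = 23300 W
η = P_out / P_in = 19813 / 23300 = 0.850 = 85.0%

85.0 %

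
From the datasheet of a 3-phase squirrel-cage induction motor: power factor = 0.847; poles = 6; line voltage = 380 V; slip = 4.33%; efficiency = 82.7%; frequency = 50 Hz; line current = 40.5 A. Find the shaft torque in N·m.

P_in = √3·V·I·cosφ = 1.732 × 380 × 40.5 × 0.847 = 22577 W
P_out = η·P_in = 0.827 × 22577 = 18671 W
n_s = 120×50/6 = 1000 rpm; n = 1000×(1−0.0433) = 957 rpm
ω = 2π×957/60 = 100.2 rad/s
τ = P_out/ω = 18671/100.2 = 186 N·m

186 N·m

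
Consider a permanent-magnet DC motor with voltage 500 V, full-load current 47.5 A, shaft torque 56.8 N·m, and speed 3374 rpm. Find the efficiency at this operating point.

ω = 2π × 3374/60 = 353.3 rad/s; P_out = τω = 56.8 × 353.3 = 20067 W
P_in = V·I = 500 × 47.5 = 23750 W
η = P_out / P_in = 20067 / 23750 = 0.845 = 84.5%

84.5 %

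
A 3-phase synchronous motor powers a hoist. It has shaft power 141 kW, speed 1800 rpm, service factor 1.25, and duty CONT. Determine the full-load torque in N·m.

ω = 2π × 1800/60 = 188.5 rad/s
τ = P/ω = 141000/188.5 = 748 N·m

748 N·m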